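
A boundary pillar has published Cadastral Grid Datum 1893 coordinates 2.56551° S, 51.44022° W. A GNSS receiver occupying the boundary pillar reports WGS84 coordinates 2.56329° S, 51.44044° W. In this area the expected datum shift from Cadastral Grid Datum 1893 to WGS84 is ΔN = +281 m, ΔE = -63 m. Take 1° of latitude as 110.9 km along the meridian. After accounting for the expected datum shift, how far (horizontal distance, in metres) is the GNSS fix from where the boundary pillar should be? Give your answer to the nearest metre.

Observed coordinate differences: Δφ = +0.00222°, Δλ = -0.00022°.
Converting to metres (1° lat = 110900 m, cos φ = 0.998998): observed ΔN = 246.2 m, observed ΔE = -24.4 m.
Subtracting the expected shift leaves a residual of 246.2 − (281) = -34.8 m north and -24.4 − (-63) = 38.6 m east.
Residual distance = √((-34.8)² + 38.6²) = 52.0 m.

52 m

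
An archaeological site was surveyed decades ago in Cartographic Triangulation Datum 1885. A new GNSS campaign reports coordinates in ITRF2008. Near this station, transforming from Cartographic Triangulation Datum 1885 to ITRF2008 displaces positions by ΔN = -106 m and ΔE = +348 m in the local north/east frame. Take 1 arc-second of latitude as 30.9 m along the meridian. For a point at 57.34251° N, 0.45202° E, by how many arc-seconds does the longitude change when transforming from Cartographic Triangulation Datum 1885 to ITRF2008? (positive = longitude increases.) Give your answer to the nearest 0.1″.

Δλ = 20.9″

At latitude 57.34251°, cos φ = 0.539616.
1″ of longitude at this latitude = 30.90 × cos φ = 16.6741 m, so Δλ = 348.0 / 16.6741 = 20.871″.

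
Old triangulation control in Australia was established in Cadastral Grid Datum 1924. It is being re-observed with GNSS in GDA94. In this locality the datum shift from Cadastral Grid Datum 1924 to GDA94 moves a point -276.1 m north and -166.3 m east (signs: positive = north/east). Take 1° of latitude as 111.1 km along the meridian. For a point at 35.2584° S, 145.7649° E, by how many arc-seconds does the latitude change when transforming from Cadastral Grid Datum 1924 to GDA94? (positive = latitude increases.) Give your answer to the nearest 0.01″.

1° of latitude = 111.1 km, so Δφ = -276.1 / 111100 = -0.0024851° = -8.947″.

Δφ = -8.95″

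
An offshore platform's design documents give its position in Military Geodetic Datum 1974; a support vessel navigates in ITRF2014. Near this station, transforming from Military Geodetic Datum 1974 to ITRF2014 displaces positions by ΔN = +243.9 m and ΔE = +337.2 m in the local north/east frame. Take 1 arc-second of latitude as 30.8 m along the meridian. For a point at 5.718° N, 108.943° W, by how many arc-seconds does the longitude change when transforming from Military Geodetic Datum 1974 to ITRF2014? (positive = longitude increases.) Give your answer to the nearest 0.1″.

At latitude 5.718°, cos φ = 0.995024.
1″ of longitude at this latitude = 30.80 × cos φ = 30.6467 m, so Δλ = 337.2 / 30.6467 = 11.003″.

Δλ = 11.0″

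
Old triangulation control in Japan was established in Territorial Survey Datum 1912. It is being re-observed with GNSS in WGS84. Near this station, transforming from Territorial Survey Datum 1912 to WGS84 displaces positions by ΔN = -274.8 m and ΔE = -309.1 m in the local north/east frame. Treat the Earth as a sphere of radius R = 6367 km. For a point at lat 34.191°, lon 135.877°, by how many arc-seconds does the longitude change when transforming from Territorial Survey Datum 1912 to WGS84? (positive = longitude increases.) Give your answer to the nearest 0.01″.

At latitude 34.191°, cos φ = 0.827169.
One radian of longitude at latitude φ spans R cos φ, so Δλ = ΔE / (R cos φ) = -309.1 / (6367000 × 0.827169) = -5.8691e-05 rad = -12.106″.

Δλ = -12.11″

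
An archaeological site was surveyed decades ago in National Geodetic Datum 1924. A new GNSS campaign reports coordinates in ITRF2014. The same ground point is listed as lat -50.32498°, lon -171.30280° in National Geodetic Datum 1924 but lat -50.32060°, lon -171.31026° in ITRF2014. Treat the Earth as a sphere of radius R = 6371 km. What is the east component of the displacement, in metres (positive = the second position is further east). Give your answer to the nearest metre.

Δφ = -50.32060° − -50.32498° = +0.00438°; Δλ = -171.31026° − -171.30280° = -0.00746°.
1° along a meridian = πR/180 = 111195 m.
ΔN = Δφ × 111195 = 487.0 m; ΔE = Δλ × 111195 × cos(-50.32498°) = -0.00746 × 111195 × 0.638432 = -529.6 m.

ΔE = -530 m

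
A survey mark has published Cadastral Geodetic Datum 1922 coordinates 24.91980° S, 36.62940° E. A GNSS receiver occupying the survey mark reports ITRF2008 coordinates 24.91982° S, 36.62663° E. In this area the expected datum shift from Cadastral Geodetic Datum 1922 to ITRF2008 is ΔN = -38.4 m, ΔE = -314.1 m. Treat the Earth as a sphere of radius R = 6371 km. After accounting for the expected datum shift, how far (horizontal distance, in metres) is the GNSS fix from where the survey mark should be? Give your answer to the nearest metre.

Observed coordinate differences: Δφ = -0.00002°, Δλ = -0.00277°.
Converting to metres (1° lat = 111195 m, cos φ = 0.906898): observed ΔN = -2.2 m, observed ΔE = -279.3 m.
Subtracting the expected shift leaves a residual of -2.2 − (-38.4) = 36.2 m north and -279.3 − (-314.1) = 34.8 m east.
Residual distance = √(36.2² + 34.8²) = 50.2 m.

50 m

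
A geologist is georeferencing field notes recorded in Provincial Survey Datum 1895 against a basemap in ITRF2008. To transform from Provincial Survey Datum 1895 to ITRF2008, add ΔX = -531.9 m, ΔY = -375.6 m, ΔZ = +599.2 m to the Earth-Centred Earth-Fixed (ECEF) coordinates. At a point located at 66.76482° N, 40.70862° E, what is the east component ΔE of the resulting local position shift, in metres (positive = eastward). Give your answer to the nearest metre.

ΔE = 62 m

At φ = 66.76482°, λ = 40.70862°: sin φ = 0.918893, cos φ = 0.394506, sin λ = 0.652212, cos λ = 0.758036.
ΔE = −sin λ·ΔX + cos λ·ΔY = −(0.652212)·(-531.9) + (0.758036)·(-375.6) = 62.19 m.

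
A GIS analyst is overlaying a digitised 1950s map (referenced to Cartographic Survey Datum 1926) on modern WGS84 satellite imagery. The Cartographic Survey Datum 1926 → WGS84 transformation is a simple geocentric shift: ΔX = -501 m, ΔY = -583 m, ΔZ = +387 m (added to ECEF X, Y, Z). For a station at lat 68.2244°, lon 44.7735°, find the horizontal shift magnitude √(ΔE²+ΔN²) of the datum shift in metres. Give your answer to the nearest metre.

The local east axis at (φ, λ) is (−sin λ, cos λ, 0), so ΔE = −sin(44.7735°)·(-501) + cos(44.7735°)·(-583) = -61.01 m.
The local north axis is (−sin φ cos λ, −sin φ sin λ, cos φ), giving ΔN = 330.280 + 381.311 + 143.566 = 855.16 m.
Horizontal magnitude = √(ΔE² + ΔN²) = √((-61.01)² + 855.16²) = 857.33 m.

857 m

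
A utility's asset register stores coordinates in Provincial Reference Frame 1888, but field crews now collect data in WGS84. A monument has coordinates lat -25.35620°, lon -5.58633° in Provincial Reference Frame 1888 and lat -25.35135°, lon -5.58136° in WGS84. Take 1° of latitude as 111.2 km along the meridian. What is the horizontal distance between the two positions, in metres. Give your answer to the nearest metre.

Δφ = -25.35135° − -25.35620° = +0.00485°; Δλ = -5.58136° − -5.58633° = +0.00497°.
ΔN = Δφ × 111200 = 539.3 m; ΔE = Δλ × 111200 × cos(-25.35620°) = +0.00497 × 111200 × 0.903663 = 499.4 m.
Distance = √(ΔE² + ΔN²) = √(499.4² + 539.3²) = 735.0 m.

735 m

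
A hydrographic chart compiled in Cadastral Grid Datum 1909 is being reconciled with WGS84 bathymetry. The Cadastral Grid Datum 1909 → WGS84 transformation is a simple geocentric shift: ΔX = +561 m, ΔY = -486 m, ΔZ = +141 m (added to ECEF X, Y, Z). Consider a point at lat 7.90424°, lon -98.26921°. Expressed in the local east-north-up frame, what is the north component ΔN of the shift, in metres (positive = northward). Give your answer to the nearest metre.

At φ = 7.90424°, λ = -98.26921°: sin φ = 0.137518, cos φ = 0.990499, sin λ = -0.989603, cos λ = -0.143824.
ΔN = −sin φ cos λ·ΔX − sin φ sin λ·ΔY + cos φ·ΔZ = −(0.137518)(-0.143824)(561) − (0.137518)(-0.989603)(-486) + (0.990499)(141) = 84.62 m.

ΔN = 85 m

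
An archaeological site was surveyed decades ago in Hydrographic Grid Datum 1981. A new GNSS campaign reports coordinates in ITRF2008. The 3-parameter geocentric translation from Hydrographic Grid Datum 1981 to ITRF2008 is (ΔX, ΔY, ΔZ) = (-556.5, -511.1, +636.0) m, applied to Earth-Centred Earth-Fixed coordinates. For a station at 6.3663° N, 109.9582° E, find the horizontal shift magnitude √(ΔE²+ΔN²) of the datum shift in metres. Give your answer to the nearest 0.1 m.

At φ = 6.3663°, λ = 109.9582°: sin φ = 0.110884, cos φ = 0.993833, sin λ = 0.939942, cos λ = -0.341335.
ΔE = −sin λ·ΔX + cos λ·ΔY = −(0.939942)·(-556.5) + (-0.341335)·(-511.1) = 697.53 m.
ΔN = −sin φ cos λ·ΔX − sin φ sin λ·ΔY + cos φ·ΔZ = −(0.110884)(-0.341335)(-556.5) − (0.110884)(0.939942)(-511.1) + (0.993833)(636.0) = 664.28 m.
Horizontal magnitude = √(ΔE² + ΔN²) = √(697.53² + 664.28²) = 963.24 m.

963.2 m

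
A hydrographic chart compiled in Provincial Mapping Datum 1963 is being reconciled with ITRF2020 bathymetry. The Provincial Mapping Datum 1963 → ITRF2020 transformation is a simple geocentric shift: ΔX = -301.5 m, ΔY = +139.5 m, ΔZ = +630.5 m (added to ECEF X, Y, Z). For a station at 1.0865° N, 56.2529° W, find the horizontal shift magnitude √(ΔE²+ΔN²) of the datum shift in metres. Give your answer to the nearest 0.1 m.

658.9 m

The local east axis at (φ, λ) is (−sin λ, cos λ, 0), so ΔE = −sin(-56.2529°)·(-301.5) + cos(-56.2529°)·139.5 = -173.20 m.
The local north axis is (−sin φ cos λ, −sin φ sin λ, cos φ), giving ΔN = 3.176 + 2.199 + 630.387 = 635.76 m.
Horizontal magnitude = √(ΔE² + ΔN²) = √((-173.20)² + 635.76²) = 658.93 m.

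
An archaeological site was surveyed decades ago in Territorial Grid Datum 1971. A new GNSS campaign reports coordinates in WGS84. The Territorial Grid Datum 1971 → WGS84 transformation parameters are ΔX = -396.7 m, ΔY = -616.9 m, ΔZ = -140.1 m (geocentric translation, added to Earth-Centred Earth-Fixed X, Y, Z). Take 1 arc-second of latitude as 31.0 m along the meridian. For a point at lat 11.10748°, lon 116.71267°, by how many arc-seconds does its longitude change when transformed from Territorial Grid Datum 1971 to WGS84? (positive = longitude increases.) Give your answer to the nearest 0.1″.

sin φ = 0.192650, cos φ = 0.981268, sin λ = 0.893272, cos λ = -0.449517.
East component: ΔE = −sin λ·ΔX + cos λ·ΔY = −(0.893272)(-396.7) + (-0.449517)(-616.9) = 631.67 m.
1° of latitude spans 3600 × 31.00 = 111600 m; at latitude φ, 1° of longitude spans that × cos φ = 109509.5 m, so Δλ = 631.67 / 109509.5 × 3600 = 20.765″.

Δλ = 20.8″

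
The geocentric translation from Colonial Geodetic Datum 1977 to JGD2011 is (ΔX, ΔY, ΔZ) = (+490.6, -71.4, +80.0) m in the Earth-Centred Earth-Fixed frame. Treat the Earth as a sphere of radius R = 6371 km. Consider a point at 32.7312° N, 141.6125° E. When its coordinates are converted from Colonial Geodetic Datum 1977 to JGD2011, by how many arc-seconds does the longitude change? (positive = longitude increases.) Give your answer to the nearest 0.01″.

Δλ = -9.57″

sin φ = 0.540698, cos φ = 0.841216, sin λ = 0.620977, cos λ = -0.783829.
East component: ΔE = −sin λ·ΔX + cos λ·ΔY = −(0.620977)(490.6) + (-0.783829)(-71.4) = -248.69 m.
1° of latitude spans πR/180 = 111195 m; at latitude φ, 1° of longitude spans that × cos φ = 93539.0 m, so Δλ = -248.69 / 93539.0 × 3600 = -9.571″.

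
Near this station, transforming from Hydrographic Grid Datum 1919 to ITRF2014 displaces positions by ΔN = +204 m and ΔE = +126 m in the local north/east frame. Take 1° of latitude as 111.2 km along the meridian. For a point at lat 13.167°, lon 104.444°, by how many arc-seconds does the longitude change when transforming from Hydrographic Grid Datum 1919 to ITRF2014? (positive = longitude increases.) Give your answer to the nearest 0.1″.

Δλ = 4.2″

At latitude 13.167°, cos φ = 0.973710.
1° of longitude at this latitude = 111.2 × cos φ = 108.28 km, so Δλ = 126.0 / 108276.6 = 0.0011637° = 4.189″.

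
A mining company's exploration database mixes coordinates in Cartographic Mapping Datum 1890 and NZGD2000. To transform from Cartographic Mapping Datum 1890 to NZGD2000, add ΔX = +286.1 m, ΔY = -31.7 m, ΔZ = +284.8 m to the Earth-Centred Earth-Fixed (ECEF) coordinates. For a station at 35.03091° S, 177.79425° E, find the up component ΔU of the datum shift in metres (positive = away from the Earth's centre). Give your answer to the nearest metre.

ΔU = -399 m

At φ = -35.03091°, λ = 177.79425°: sin φ = -0.574018, cos φ = 0.818842, sin λ = 0.038488, cos λ = -0.999259.
ΔU = cos φ cos λ·ΔX + cos φ sin λ·ΔY + sin φ·ΔZ = (0.818842)(-0.999259)(286.1) + (0.818842)(0.038488)(-31.7) + (-0.574018)(284.8) = -398.58 m.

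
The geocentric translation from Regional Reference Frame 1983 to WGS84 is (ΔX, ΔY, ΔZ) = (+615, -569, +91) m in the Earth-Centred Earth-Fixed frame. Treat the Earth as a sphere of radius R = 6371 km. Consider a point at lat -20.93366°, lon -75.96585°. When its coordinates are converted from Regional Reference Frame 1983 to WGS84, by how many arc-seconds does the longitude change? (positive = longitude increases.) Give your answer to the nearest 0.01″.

sin φ = -0.357287, cos φ = 0.933995, sin λ = -0.970151, cos λ = 0.242500.
East component: ΔE = −sin λ·ΔX + cos λ·ΔY = −(-0.970151)(615) + (0.242500)(-569) = 458.66 m.
1° of latitude spans πR/180 = 111195 m; at latitude φ, 1° of longitude spans that × cos φ = 103855.5 m, so Δλ = 458.66 / 103855.5 × 3600 = 15.899″.

Δλ = 15.90″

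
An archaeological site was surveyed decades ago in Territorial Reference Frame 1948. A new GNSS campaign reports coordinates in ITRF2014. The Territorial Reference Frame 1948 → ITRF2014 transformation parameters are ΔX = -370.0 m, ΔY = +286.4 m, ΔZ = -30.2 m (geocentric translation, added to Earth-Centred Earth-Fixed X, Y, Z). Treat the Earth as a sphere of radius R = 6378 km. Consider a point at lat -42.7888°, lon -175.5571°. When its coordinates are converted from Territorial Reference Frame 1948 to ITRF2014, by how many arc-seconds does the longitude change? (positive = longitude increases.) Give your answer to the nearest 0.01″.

Δλ = -13.85″

sin φ = -0.679298, cos φ = 0.733863, sin λ = -0.077466, cos λ = -0.996995.
East component: ΔE = −sin λ·ΔX + cos λ·ΔY = −(-0.077466)(-370.0) + (-0.996995)(286.4) = -314.20 m.
1° of latitude spans πR/180 = 111317 m; at latitude φ, 1° of longitude spans that × cos φ = 81691.5 m, so Δλ = -314.20 / 81691.5 × 3600 = -13.846″.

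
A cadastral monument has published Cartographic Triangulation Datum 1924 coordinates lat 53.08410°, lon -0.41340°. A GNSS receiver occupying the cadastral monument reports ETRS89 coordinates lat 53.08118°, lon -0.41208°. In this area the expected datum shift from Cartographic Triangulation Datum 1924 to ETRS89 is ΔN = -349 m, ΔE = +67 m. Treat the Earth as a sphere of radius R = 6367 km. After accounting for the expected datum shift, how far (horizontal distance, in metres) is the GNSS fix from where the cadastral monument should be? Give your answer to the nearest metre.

Observed coordinate differences: Δφ = -0.00292°, Δλ = +0.00132°.
Converting to metres (1° lat = 111125 m, cos φ = 0.600642): observed ΔN = -324.5 m, observed ΔE = 88.1 m.
Subtracting the expected shift leaves a residual of -324.5 − (-349) = 24.5 m north and 88.1 − (67) = 21.1 m east.
Residual distance = √(24.5² + 21.1²) = 32.3 m.

32 m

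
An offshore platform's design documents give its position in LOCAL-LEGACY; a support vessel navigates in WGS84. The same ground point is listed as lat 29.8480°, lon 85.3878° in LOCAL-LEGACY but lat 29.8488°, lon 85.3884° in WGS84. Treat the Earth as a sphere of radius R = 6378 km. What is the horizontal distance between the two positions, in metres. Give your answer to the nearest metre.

Δφ = 29.8488° − 29.8480° = +0.0008°; Δλ = 85.3884° − 85.3878° = +0.0006°.
1° along a meridian = πR/180 = 111317 m.
ΔN = Δφ × 111317 = 89.1 m; ΔE = Δλ × 111317 × cos(29.8480°) = +0.0006 × 111317 × 0.867349 = 57.9 m.
Distance = √(ΔE² + ΔN²) = √(57.9² + 89.1²) = 106.2 m.

106 m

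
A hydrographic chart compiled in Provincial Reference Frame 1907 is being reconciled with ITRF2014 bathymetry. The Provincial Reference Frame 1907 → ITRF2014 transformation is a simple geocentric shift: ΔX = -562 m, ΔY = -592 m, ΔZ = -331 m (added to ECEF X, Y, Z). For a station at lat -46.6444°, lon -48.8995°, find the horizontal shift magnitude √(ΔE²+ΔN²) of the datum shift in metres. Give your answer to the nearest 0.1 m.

The local east axis at (φ, λ) is (−sin λ, cos λ, 0), so ΔE = −sin(-48.8995°)·(-562) + cos(-48.8995°)·(-592) = -812.67 m.
The local north axis is (−sin φ cos λ, −sin φ sin λ, cos φ), giving ΔN = -268.629 + 324.367 − 227.240 = -171.50 m.
Horizontal magnitude = √(ΔE² + ΔN²) = √((-812.67)² + (-171.50)²) = 830.57 m.

830.6 m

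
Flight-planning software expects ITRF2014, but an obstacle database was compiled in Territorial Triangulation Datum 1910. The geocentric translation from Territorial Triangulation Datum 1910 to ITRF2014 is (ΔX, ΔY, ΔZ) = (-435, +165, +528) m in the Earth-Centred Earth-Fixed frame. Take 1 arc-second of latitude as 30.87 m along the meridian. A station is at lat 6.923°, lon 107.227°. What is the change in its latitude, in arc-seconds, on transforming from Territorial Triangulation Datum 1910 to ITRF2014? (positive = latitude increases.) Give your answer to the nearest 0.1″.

Δφ = 15.9″

sin φ = 0.120535, cos φ = 0.992709, sin λ = 0.955139, cos λ = -0.296158.
North component: ΔN = −sin φ cos λ·ΔX − sin φ sin λ·ΔY + cos φ·ΔZ = −(0.120535)(-0.296158)(-435) − (0.120535)(0.955139)(165) + (0.992709)(528) = 489.63 m.
1° of latitude spans 3600 × 30.87 = 111132 m, so Δφ = 489.63 / 111132 × 3600 = 15.861″.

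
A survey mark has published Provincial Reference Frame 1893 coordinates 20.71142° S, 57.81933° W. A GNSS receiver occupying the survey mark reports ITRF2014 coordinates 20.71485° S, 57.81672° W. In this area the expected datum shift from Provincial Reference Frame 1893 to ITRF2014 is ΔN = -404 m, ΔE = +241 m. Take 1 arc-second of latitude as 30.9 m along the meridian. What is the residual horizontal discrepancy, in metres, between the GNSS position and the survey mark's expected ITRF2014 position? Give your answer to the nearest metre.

38 m

Observed coordinate differences: Δφ = -0.00343°, Δλ = +0.00261°.
Converting to metres (1° lat = 111240 m, cos φ = 0.935374): observed ΔN = -381.6 m, observed ΔE = 271.6 m.
Subtracting the expected shift leaves a residual of -381.6 − (-404) = 22.4 m north and 271.6 − (241) = 30.6 m east.
Residual distance = √(22.4² + 30.6²) = 37.9 m.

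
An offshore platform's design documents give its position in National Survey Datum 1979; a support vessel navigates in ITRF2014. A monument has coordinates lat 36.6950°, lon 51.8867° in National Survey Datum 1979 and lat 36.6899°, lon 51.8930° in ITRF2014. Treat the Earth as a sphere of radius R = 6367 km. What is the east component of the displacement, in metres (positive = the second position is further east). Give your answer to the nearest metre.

Δφ = 36.6899° − 36.6950° = -0.0051°; Δλ = 51.8930° − 51.8867° = +0.0063°.
1° along a meridian = πR/180 = 111125 m.
ΔN = Δφ × 111125 = -566.7 m; ΔE = Δλ × 111125 × cos(36.6950°) = +0.0063 × 111125 × 0.801828 = 561.4 m.

ΔE = 561 m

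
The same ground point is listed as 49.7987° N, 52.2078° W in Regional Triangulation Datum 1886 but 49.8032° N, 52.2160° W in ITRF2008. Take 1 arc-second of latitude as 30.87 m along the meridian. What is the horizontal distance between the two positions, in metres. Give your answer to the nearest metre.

Δφ = 49.8032° − 49.7987° = +0.0045°; Δλ = -52.2160° − -52.2078° = -0.0082°.
1° of latitude = 3600 × 30.87 = 111132 m.
ΔN = Δφ × 111132 = 500.1 m; ΔE = Δλ × 111132 × cos(49.7987°) = -0.0082 × 111132 × 0.645475 = -588.2 m.
Distance = √(ΔE² + ΔN²) = √((-588.2)² + 500.1²) = 772.1 m.

772 m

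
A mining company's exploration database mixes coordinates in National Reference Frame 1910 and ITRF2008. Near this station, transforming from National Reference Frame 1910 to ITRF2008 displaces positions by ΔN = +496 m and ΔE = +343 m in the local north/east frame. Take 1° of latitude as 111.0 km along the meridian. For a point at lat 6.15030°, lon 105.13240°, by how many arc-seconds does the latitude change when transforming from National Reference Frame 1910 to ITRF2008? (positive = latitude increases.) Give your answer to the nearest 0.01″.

1° of latitude = 111.0 km, so Δφ = 496.0 / 111000 = 0.0044685° = 16.086″.

Δφ = 16.09″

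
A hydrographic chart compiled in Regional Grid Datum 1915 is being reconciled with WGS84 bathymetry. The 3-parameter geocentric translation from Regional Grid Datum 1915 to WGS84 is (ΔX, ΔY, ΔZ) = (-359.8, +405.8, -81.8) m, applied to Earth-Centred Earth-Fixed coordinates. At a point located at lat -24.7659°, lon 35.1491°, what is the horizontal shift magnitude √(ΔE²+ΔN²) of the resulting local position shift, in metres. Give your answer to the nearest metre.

548 m

At φ = -24.7659°, λ = 35.1491°: sin φ = -0.418912, cos φ = 0.908027, sin λ = 0.575706, cos λ = 0.817657.
ΔE = −sin λ·ΔX + cos λ·ΔY = −(0.575706)·(-359.8) + (0.817657)·(405.8) = 538.94 m.
ΔN = −sin φ cos λ·ΔX − sin φ sin λ·ΔY + cos φ·ΔZ = −(-0.418912)(0.817657)(-359.8) − (-0.418912)(0.575706)(405.8) + (0.908027)(-81.8) = -99.65 m.
Horizontal magnitude = √(ΔE² + ΔN²) = √(538.94² + (-99.65)²) = 548.08 m.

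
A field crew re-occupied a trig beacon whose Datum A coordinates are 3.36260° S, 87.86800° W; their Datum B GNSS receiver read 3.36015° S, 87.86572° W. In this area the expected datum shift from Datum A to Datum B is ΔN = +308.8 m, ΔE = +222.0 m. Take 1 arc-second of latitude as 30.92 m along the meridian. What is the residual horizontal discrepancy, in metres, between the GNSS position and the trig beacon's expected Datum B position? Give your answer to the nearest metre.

Observed coordinate differences: Δφ = +0.00245°, Δλ = +0.00228°.
Converting to metres (1° lat = 111312 m, cos φ = 0.998278): observed ΔN = 272.7 m, observed ΔE = 253.4 m.
Subtracting the expected shift leaves a residual of 272.7 − (308.8) = -36.1 m north and 253.4 − (222.0) = 31.4 m east.
Residual distance = √((-36.1)² + 31.4²) = 47.8 m.

48 m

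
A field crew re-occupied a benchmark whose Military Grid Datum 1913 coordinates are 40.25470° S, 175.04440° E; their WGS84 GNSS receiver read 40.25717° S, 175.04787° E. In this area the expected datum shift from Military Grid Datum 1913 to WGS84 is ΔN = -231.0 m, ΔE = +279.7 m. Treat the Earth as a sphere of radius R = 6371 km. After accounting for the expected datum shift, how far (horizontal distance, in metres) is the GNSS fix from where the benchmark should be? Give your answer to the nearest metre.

46 m

Observed coordinate differences: Δφ = -0.00247°, Δλ = +0.00347°.
Converting to metres (1° lat = 111195 m, cos φ = 0.763179): observed ΔN = -274.7 m, observed ΔE = 294.5 m.
Subtracting the expected shift leaves a residual of -274.7 − (-231.0) = -43.7 m north and 294.5 − (279.7) = 14.8 m east.
Residual distance = √((-43.7)² + 14.8²) = 46.1 m.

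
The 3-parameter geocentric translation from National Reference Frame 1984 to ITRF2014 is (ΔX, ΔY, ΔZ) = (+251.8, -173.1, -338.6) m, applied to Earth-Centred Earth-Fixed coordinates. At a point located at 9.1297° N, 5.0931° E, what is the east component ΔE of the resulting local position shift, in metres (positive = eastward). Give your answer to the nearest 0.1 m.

ΔE = -194.8 m

At φ = 9.1297°, λ = 5.0931°: sin φ = 0.158670, cos φ = 0.987332, sin λ = 0.088774, cos λ = 0.996052.
ΔE = −sin λ·ΔX + cos λ·ΔY = −(0.088774)·(251.8) + (0.996052)·(-173.1) = -194.77 m.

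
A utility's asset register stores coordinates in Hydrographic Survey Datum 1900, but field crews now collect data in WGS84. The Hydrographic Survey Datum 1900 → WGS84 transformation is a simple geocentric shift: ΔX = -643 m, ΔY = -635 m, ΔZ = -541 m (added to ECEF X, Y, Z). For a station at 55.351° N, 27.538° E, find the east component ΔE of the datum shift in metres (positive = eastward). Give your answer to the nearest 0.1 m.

The local east axis at (φ, λ) is (−sin λ, cos λ, 0), so ΔE = −sin(27.538°)·(-643) + cos(27.538°)·(-635) = -265.77 m.

ΔE = -265.8 m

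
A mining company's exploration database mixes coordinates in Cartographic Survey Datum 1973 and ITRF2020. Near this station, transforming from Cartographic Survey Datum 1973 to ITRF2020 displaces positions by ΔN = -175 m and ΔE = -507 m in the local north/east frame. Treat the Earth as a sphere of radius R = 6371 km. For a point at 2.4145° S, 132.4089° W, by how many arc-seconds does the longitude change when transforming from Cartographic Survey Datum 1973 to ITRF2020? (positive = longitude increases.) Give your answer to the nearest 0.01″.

Δλ = -16.43″

At latitude -2.4145°, cos φ = 0.999112.
One radian of longitude at latitude φ spans R cos φ, so Δλ = ΔE / (R cos φ) = -507.0 / (6371000 × 0.999112) = -7.9650e-05 rad = -16.429″.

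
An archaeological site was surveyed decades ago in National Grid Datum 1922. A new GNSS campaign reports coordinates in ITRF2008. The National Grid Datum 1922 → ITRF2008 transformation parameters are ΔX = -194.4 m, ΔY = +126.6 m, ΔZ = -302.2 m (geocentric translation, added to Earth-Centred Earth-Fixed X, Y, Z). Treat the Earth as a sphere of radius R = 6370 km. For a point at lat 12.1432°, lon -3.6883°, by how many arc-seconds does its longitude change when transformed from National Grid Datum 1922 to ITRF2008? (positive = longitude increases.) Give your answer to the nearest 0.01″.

sin φ = 0.210356, cos φ = 0.977625, sin λ = -0.064329, cos λ = 0.997929.
East component: ΔE = −sin λ·ΔX + cos λ·ΔY = −(-0.064329)(-194.4) + (0.997929)(126.6) = 113.83 m.
1° of latitude spans πR/180 = 111177 m; at latitude φ, 1° of longitude spans that × cos φ = 108689.9 m, so Δλ = 113.83 / 108689.9 × 3600 = 3.770″.

Δλ = 3.77″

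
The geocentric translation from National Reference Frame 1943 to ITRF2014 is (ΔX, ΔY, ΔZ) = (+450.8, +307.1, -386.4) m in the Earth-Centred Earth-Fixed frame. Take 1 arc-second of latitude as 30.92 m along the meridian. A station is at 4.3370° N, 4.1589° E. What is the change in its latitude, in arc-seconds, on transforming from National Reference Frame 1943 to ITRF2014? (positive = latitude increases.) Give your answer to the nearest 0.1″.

sin φ = 0.075623, cos φ = 0.997137, sin λ = 0.072523, cos λ = 0.997367.
North component: ΔN = −sin φ cos λ·ΔX − sin φ sin λ·ΔY + cos φ·ΔZ = −(0.075623)(0.997367)(450.8) − (0.075623)(0.072523)(307.1) + (0.997137)(-386.4) = -420.98 m.
1° of latitude spans 3600 × 30.92 = 111312 m, so Δφ = -420.98 / 111312 × 3600 = -13.615″.

Δφ = -13.6″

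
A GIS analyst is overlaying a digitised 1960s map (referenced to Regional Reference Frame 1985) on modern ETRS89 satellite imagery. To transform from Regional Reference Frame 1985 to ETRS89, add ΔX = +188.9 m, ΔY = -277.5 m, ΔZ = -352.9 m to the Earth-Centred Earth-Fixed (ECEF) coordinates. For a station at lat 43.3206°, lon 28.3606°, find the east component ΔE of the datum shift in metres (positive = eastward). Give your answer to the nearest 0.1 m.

At φ = 43.3206°, λ = 28.3606°: sin φ = 0.686080, cos φ = 0.727526, sin λ = 0.475019, cos λ = 0.879975.
ΔE = −sin λ·ΔX + cos λ·ΔY = −(0.475019)·(188.9) + (0.879975)·(-277.5) = -333.92 m.

ΔE = -333.9 m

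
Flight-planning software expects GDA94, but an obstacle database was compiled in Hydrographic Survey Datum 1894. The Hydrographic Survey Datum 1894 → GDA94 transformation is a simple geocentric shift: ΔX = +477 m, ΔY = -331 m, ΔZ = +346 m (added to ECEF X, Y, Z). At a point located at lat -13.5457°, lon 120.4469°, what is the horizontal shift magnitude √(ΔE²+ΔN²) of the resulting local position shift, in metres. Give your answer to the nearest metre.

The local east axis at (φ, λ) is (−sin λ, cos λ, 0), so ΔE = −sin(120.4469°)·477 + cos(120.4469°)·(-331) = -243.49 m.
The local north axis is (−sin φ cos λ, −sin φ sin λ, cos φ), giving ΔN = -56.615 − 66.836 + 336.375 = 212.92 m.
Horizontal magnitude = √(ΔE² + ΔN²) = √((-243.49)² + 212.92²) = 323.46 m.

323 m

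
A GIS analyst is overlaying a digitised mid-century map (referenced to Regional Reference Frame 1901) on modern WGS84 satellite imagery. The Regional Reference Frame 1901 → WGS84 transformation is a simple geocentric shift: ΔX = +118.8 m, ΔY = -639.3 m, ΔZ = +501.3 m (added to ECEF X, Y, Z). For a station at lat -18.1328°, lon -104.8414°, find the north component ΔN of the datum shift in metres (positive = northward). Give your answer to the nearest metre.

At φ = -18.1328°, λ = -104.8414°: sin φ = -0.311221, cos φ = 0.950338, sin λ = -0.966639, cos λ = -0.256144.
ΔN = −sin φ cos λ·ΔX − sin φ sin λ·ΔY + cos φ·ΔZ = −(-0.311221)(-0.256144)(118.8) − (-0.311221)(-0.966639)(-639.3) + (0.950338)(501.3) = 659.26 m.

ΔN = 659 m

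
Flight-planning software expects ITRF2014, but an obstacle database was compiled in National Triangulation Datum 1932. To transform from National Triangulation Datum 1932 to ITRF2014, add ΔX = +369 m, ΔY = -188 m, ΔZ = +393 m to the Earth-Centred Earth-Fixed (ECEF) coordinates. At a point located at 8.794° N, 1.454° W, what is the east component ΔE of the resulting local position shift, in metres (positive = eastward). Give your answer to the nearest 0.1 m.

The local east axis at (φ, λ) is (−sin λ, cos λ, 0), so ΔE = −sin(-1.454°)·369 + cos(-1.454°)·(-188) = -178.58 m.

ΔE = -178.6 m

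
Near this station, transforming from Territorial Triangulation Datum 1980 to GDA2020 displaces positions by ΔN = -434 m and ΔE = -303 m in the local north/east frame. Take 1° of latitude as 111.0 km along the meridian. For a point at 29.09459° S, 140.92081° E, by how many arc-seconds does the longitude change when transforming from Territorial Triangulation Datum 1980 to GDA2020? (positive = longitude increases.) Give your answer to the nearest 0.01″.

Δλ = -11.25″

At latitude -29.09459°, cos φ = 0.873818.
1° of longitude at this latitude = 111.0 × cos φ = 96.99 km, so Δλ = -303.0 / 96993.8 = -0.0031239° = -11.246″.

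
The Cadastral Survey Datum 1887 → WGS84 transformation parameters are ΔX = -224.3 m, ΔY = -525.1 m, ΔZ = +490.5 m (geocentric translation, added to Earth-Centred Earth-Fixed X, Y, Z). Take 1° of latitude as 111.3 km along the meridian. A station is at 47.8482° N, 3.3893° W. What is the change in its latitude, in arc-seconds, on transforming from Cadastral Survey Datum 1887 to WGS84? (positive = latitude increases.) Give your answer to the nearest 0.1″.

Δφ = 15.3″

sin φ = 0.741369, cos φ = 0.671097, sin λ = -0.059120, cos λ = 0.998251.
North component: ΔN = −sin φ cos λ·ΔX − sin φ sin λ·ΔY + cos φ·ΔZ = −(0.741369)(0.998251)(-224.3) − (0.741369)(-0.059120)(-525.1) + (0.671097)(490.5) = 472.16 m.
1° of latitude spans 111300 m, so Δφ = 472.16 / 111300 × 3600 = 15.272″.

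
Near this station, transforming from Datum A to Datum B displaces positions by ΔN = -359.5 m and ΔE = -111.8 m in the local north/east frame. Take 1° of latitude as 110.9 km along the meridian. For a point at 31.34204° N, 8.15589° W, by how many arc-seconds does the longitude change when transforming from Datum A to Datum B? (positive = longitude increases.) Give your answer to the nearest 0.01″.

At latitude 31.34204°, cos φ = 0.854077.
1° of longitude at this latitude = 110.9 × cos φ = 94.72 km, so Δλ = -111.8 / 94717.2 = -0.0011804° = -4.249″.

Δλ = -4.25″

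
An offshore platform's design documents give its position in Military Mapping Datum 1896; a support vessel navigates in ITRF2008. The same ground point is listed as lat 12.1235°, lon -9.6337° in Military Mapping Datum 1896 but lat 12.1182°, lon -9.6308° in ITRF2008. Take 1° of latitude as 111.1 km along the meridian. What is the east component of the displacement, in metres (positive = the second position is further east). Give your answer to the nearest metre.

Δφ = 12.1182° − 12.1235° = -0.0053°; Δλ = -9.6308° − -9.6337° = +0.0029°.
ΔN = Δφ × 111100 = -588.8 m; ΔE = Δλ × 111100 × cos(12.1235°) = +0.0029 × 111100 × 0.977697 = 315.0 m.

ΔE = 315 m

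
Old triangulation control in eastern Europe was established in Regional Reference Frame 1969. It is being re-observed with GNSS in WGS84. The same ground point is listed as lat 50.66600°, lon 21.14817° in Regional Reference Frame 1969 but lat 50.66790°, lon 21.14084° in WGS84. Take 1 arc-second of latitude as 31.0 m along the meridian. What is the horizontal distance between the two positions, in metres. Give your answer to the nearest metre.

560 m

Δφ = 50.66790° − 50.66600° = +0.00190°; Δλ = 21.14084° − 21.14817° = -0.00733°.
1° of latitude = 3600 × 31.00 = 111600 m.
ΔN = Δφ × 111600 = 212.0 m; ΔE = Δλ × 111600 × cos(50.66600°) = -0.00733 × 111600 × 0.633840 = -518.5 m.
Distance = √(ΔE² + ΔN²) = √((-518.5)² + 212.0²) = 560.2 m.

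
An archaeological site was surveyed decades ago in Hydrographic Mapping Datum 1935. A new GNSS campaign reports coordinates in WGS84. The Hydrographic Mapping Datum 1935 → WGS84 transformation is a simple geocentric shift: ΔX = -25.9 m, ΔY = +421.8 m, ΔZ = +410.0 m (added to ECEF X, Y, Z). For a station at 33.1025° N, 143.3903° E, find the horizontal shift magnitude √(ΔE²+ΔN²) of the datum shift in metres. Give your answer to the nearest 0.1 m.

At φ = 33.1025°, λ = 143.3903°: sin φ = 0.546139, cos φ = 0.837695, sin λ = 0.596361, cos λ = -0.802717.
ΔE = −sin λ·ΔX + cos λ·ΔY = −(0.596361)·(-25.9) + (-0.802717)·(421.8) = -323.14 m.
ΔN = −sin φ cos λ·ΔX − sin φ sin λ·ΔY + cos φ·ΔZ = −(0.546139)(-0.802717)(-25.9) − (0.546139)(0.596361)(421.8) + (0.837695)(410.0) = 194.72 m.
Horizontal magnitude = √(ΔE² + ΔN²) = √((-323.14)² + 194.72²) = 377.27 m.

377.3 m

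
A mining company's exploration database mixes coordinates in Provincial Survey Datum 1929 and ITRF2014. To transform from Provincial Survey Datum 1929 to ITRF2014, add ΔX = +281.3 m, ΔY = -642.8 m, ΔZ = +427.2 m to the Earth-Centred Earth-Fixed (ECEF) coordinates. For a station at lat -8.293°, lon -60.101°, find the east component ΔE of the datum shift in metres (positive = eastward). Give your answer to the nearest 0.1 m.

ΔE = -76.6 m

The local east axis at (φ, λ) is (−sin λ, cos λ, 0), so ΔE = −sin(-60.101°)·281.3 + cos(-60.101°)·(-642.8) = -76.56 m.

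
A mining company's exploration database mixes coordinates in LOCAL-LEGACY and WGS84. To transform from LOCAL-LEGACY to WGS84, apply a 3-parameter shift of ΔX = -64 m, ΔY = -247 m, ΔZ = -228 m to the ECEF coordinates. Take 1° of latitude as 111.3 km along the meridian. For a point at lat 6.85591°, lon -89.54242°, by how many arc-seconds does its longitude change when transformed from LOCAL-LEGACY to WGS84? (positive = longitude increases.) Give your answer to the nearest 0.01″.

sin φ = 0.119373, cos φ = 0.992849, sin λ = -0.999968, cos λ = 0.007986.
East component: ΔE = −sin λ·ΔX + cos λ·ΔY = −(-0.999968)(-64) + (0.007986)(-247) = -65.97 m.
1° of latitude spans 111300 m; at latitude φ, 1° of longitude spans that × cos φ = 110504.1 m, so Δλ = -65.97 / 110504.1 × 3600 = -2.149″.

Δλ = -2.15″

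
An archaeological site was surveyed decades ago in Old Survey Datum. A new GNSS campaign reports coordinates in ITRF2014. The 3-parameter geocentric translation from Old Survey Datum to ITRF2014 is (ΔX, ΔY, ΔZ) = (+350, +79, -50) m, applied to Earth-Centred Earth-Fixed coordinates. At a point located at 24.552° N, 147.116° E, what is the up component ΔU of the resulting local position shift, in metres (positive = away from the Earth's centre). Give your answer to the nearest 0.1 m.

At φ = 24.552°, λ = 147.116°: sin φ = 0.415519, cos φ = 0.909585, sin λ = 0.542940, cos λ = -0.839772.
ΔU = cos φ cos λ·ΔX + cos φ sin λ·ΔY + sin φ·ΔZ = (0.909585)(-0.839772)(350) + (0.909585)(0.542940)(79) + (0.415519)(-50) = -249.11 m.

ΔU = -249.1 m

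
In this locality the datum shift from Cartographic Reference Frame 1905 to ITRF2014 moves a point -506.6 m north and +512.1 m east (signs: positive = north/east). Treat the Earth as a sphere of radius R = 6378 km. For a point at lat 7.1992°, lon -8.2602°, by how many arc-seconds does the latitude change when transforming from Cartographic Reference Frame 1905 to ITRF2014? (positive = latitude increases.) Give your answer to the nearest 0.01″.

Δφ = -16.38″

On a sphere of radius R, 1 rad of latitude = R, so Δφ = ΔN / R = -506.6 / 6378000 = -7.9429e-05 rad = -16.383″.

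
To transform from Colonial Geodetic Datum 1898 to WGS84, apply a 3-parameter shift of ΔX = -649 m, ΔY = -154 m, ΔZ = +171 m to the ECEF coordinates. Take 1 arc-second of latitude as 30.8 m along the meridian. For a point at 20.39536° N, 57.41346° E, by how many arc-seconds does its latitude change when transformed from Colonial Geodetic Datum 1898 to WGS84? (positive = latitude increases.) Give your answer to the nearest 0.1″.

sin φ = 0.348496, cos φ = 0.937310, sin λ = 0.842579, cos λ = 0.538573.
North component: ΔN = −sin φ cos λ·ΔX − sin φ sin λ·ΔY + cos φ·ΔZ = −(0.348496)(0.538573)(-649) − (0.348496)(0.842579)(-154) + (0.937310)(171) = 327.31 m.
1° of latitude spans 3600 × 30.80 = 110880 m, so Δφ = 327.31 / 110880 × 3600 = 10.627″.

Δφ = 10.6″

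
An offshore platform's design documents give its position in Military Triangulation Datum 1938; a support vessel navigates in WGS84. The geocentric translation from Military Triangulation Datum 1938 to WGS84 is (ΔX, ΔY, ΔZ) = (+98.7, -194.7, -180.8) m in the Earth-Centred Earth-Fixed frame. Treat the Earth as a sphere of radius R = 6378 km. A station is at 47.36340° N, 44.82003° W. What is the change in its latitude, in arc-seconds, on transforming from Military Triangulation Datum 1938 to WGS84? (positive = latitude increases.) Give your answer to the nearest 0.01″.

Δφ = -8.89″

sin φ = 0.735665, cos φ = 0.677346, sin λ = -0.704882, cos λ = 0.709324.
North component: ΔN = −sin φ cos λ·ΔX − sin φ sin λ·ΔY + cos φ·ΔZ = −(0.735665)(0.709324)(98.7) − (0.735665)(-0.704882)(-194.7) + (0.677346)(-180.8) = -274.93 m.
1° of latitude spans πR/180 = 111317 m, so Δφ = -274.93 / 111317 × 3600 = -8.891″.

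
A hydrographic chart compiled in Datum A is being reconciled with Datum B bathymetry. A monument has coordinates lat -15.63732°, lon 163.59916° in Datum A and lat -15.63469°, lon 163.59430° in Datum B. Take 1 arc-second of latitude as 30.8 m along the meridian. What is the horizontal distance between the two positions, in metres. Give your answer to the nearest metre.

595 m

Δφ = -15.63469° − -15.63732° = +0.00263°; Δλ = 163.59430° − 163.59916° = -0.00486°.
1° of latitude = 3600 × 30.80 = 110880 m.
ΔN = Δφ × 110880 = 291.6 m; ΔE = Δλ × 110880 × cos(-15.63732°) = -0.00486 × 110880 × 0.962987 = -518.9 m.
Distance = √(ΔE² + ΔN²) = √((-518.9)² + 291.6²) = 595.3 m.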